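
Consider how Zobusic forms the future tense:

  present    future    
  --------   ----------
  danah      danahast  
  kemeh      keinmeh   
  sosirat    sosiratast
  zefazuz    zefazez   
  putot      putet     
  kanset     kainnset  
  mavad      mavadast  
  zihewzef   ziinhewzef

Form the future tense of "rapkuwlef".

"rapkuwlef" has last vowel 'e'. The stems whose last vowel is 'e' (kanset → kainnset, zihewzef → ziinhewzef, kemeh → keinmeh) insert -in- after the first vowel.
So rapkuwlef → rainpkuwlef.

rainpkuwlef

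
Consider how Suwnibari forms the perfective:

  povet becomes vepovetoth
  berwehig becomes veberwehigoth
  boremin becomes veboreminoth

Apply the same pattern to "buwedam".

Every pair shown (povet → vepovetoth, berwehig → veberwehigoth, boremin → veboreminoth) follows the same rule: add ve- … -oth around the stem.
So buwedam → vebuwedamoth.

vebuwedamoth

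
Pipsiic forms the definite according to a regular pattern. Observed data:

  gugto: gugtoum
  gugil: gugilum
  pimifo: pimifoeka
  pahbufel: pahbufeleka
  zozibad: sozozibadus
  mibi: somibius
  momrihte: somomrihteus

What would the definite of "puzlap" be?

puzlapeka

gugto and pimifo both end in -o yet inflect differently (gugtoum, pimifoeka), so the final letter is not what conditions the rule; the first letter is.
"puzlap" begins with p-. The stems beginning with p- (pimifo → pimifoeka, pahbufel → pahbufeleka) add -eka.
So puzlap → puzlapeka.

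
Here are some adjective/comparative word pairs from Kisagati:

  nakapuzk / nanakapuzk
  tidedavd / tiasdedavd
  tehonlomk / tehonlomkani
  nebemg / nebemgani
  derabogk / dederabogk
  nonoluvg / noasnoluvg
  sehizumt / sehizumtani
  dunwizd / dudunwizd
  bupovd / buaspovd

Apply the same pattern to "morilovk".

nebemg and nonoluvg both end in -g yet inflect differently (nebemgani, noasnoluvg), so the final letter is not what conditions the rule; the second-to-last letter is.
"morilovk" has second-to-last letter 'v'. The stems whose second-to-last letter is 'v' (tidedavd → tiasdedavd, bupovd → buaspovd, nonoluvg → noasnoluvg) insert -as- after the first vowel.
So morilovk → moasrilovk.

moasrilovk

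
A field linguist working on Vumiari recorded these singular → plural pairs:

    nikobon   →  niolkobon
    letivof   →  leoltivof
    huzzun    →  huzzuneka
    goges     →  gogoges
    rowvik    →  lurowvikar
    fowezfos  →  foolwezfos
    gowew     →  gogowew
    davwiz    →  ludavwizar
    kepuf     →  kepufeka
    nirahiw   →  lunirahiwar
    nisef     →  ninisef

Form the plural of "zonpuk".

nikobon and huzzun both end in -n yet inflect differently (niolkobon, huzzuneka), so the final letter is not what conditions the rule; the last vowel is.
"zonpuk" has last vowel 'u'. The stems whose last vowel is 'u' (huzzun → huzzuneka, kepuf → kepufeka) add -eka.
So zonpuk → zonpukeka.

zonpukeka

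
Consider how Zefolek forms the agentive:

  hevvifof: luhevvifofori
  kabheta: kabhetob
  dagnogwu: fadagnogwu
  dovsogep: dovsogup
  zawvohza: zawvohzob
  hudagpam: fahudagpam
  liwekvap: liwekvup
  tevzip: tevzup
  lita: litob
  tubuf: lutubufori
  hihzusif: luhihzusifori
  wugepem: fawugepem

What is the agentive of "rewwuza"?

lita and liwekvap both have last vowel 'a' yet inflect differently (litob, liwekvup), so the last vowel is not what conditions the rule; the final letter is.
"rewwuza" ends in -a. The stems ending in -a (lita → litob, kabheta → kabhetob, zawvohza → zawvohzob) drop the final letter and add -ob.
So rewwuza → rewwuzob.

rewwuzob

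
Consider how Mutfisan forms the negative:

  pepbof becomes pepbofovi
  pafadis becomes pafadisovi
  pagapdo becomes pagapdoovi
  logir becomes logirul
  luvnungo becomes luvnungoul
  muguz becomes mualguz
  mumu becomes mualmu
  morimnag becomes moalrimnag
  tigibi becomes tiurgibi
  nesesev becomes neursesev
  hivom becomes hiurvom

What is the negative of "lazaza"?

pagapdo and luvnungo both end in -o yet inflect differently (pagapdoovi, luvnungoul), so the final letter is not what conditions the rule; the first letter is.
"lazaza" begins with l-. The stems beginning with l- (logir → logirul, luvnungo → luvnungoul) add -ul.
The other patterns: stems beginning with p- add -ovi; stems beginning with m- insert -al- after the first vowel; stems beginning with h-, n- or t- insert -ur- after the first vowel.
So lazaza → lazazaul.

lazazaul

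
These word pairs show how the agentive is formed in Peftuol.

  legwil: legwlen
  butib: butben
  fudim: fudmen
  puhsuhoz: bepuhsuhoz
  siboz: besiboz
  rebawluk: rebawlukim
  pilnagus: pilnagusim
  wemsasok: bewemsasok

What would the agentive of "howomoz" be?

behowomoz

"howomoz" has last vowel 'o'. The stems whose last vowel is 'o' (puhsuhoz → bepuhsuhoz, siboz → besiboz, wemsasok → bewemsasok) add the prefix be-.
The other patterns: stems whose last vowel is 'u' add -im; stems whose last vowel is 'i' delete the last vowel and add -en.
So howomoz → behowomoz.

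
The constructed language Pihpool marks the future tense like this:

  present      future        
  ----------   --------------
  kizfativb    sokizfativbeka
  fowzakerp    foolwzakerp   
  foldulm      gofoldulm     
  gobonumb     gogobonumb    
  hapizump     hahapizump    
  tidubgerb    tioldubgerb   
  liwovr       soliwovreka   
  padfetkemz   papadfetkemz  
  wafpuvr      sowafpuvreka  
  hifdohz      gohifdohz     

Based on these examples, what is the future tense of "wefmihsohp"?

gowefmihsohp

kizfativb and tidubgerb both end in -b yet inflect differently (sokizfativbeka, tioldubgerb), so the final letter is not what conditions the rule; the second-to-last letter is.
"wefmihsohp" has second-to-last letter 'h'. The one such stem in the data (hifdohz → gohifdohz) adds the prefix go-, so the same rule applies.
The other patterns: stems whose second-to-last letter is 'v' add so- … -eka around the stem; stems whose second-to-last letter is 'r' insert -ol- after the first vowel; stems whose second-to-last letter is 'm' repeat the first consonant+vowel as a prefix.
So wefmihsohp → gowefmihsohp.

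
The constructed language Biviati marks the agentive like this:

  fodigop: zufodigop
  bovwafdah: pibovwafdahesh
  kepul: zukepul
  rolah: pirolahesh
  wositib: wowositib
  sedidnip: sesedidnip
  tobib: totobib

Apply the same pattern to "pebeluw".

sedidnip and fodigop both end in -p yet inflect differently (sesedidnip, zufodigop), so the final letter is not what conditions the rule; the last vowel is.
"pebeluw" has last vowel 'u'. The one such stem in the data (kepul → zukepul) adds the prefix zu-, so the same rule applies.
The other patterns: stems whose last vowel is 'i' repeat the first consonant+vowel as a prefix; stems whose last vowel is 'a' add pi- … -esh around the stem.
So pebeluw → zupebeluw.

zupebeluw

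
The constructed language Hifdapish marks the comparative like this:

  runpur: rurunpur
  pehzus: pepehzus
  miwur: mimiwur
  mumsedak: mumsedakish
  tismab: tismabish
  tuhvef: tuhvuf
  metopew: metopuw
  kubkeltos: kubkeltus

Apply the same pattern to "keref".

keruf

pehzus and kubkeltos both end in -s yet inflect differently (pepehzus, kubkeltus), so the final letter is not what conditions the rule; the last vowel is.
"keref" has last vowel 'e'. The stems whose last vowel is 'e' (tuhvef → tuhvuf, metopew → metopuw) change the last vowel to 'u'.
So keref → keruf.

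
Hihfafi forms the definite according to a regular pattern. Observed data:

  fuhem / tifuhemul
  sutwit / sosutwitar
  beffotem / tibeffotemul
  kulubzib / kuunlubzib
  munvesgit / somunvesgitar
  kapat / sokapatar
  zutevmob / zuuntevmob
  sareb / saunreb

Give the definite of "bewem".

tibewemul

"bewem" ends in -m. The stems ending in -m (beffotem → tibeffotemul, fuhem → tifuhemul) add ti- … -ul around the stem.
So bewem → tibewemul.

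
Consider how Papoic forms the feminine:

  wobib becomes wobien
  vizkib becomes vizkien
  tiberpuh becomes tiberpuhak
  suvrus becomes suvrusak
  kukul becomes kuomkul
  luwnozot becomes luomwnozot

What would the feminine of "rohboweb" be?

rohboween

tiberpuh and kukul both have last vowel 'u' yet inflect differently (tiberpuhak, kuomkul), so the last vowel is not what conditions the rule; the final letter is.
"rohboweb" ends in -b. The stems ending in -b (wobib → wobien, vizkib → vizkien) drop the final letter and add -en.
The other patterns: stems ending in -h or -s add -ak; stems ending in -l or -t insert -om- after the first vowel.
So rohboweb → rohboween.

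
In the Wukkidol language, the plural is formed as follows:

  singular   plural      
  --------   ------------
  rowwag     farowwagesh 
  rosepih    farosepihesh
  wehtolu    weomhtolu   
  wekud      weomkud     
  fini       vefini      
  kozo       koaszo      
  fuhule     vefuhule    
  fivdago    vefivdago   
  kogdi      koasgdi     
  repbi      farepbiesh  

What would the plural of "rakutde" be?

farakutdeesh

"rakutde" begins with r-. The stems beginning with r- (rowwag → farowwagesh, repbi → farepbiesh, rosepih → farosepihesh) add fa- … -esh around the stem.
The other patterns: stems beginning with k- insert -as- after the first vowel; stems beginning with f- add the prefix ve-; stems beginning with w- insert -om- after the first vowel.
So rakutde → farakutdeesh.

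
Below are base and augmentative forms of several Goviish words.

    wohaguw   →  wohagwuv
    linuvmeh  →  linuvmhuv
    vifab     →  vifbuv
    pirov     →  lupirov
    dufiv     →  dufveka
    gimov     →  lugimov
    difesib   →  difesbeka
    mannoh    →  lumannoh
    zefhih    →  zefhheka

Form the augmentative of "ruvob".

luruvob

zefhih and mannoh both end in -h yet inflect differently (zefhheka, lumannoh), so the final letter is not what conditions the rule; the last vowel is.
"ruvob" has last vowel 'o'. The stems whose last vowel is 'o' (mannoh → lumannoh, pirov → lupirov, gimov → lugimov) add the prefix lu-.
The other patterns: stems whose last vowel is 'i' delete the last vowel and add -eka; stems whose last vowel is 'a', 'e' or 'u' delete the last vowel and add -uv.
So ruvob → luruvob.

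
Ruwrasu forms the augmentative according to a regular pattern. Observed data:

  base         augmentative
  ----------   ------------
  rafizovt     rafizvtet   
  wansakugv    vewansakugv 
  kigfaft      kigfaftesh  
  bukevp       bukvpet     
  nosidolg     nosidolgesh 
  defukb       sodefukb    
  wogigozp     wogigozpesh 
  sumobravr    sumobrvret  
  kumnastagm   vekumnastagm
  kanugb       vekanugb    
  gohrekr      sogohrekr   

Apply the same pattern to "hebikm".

"hebikm" has second-to-last letter 'k'. The stems whose second-to-last letter is 'k' (defukb → sodefukb, gohrekr → sogohrekr) add the prefix so-.
The other patterns: stems whose second-to-last letter is 'v' delete the last vowel and add -et; stems whose second-to-last letter is 'g' add the prefix ve-; stems whose second-to-last letter is 'f', 'l' or 'z' add -esh.
So hebikm → sohebikm.

sohebikm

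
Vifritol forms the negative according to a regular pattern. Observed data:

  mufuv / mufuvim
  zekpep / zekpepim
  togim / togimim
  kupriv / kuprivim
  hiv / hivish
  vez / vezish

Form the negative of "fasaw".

mufuv and hiv both end in -v yet inflect differently (mufuvim, hivish), so the final letter is not what conditions the rule; the number of vowels is.
"fasaw" has 2 vowels. The stems with 2 vowels (mufuv → mufuvim, zekpep → zekpepim, togim → togimim) add -im.
The other pattern: stems with 1 vowel add -ish.
So fasaw → fasawim.

fasawim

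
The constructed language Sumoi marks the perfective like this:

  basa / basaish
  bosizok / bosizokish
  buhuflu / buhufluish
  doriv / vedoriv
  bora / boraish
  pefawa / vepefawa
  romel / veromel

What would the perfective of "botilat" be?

botilatish

basa and pefawa both end in -a yet inflect differently (basaish, vepefawa), so the final letter is not what conditions the rule; the first letter is.
"botilat" begins with b-. The stems beginning with b- (basa → basaish, buhuflu → buhufluish, bosizok → bosizokish) add -ish.
The other pattern: stems beginning with d-, p- or r- add the prefix ve-.
So botilat → botilatish.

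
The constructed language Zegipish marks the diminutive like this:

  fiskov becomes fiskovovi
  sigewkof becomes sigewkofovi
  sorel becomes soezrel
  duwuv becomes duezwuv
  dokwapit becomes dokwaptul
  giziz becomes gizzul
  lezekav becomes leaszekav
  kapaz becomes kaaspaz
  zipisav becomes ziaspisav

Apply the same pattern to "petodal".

fiskov and duwuv both end in -v yet inflect differently (fiskovovi, duezwuv), so the final letter is not what conditions the rule; the last vowel is.
"petodal" has last vowel 'a'. The stems whose last vowel is 'a' (lezekav → leaszekav, kapaz → kaaspaz, zipisav → ziaspisav) insert -as- after the first vowel.
The other patterns: stems whose last vowel is 'o' add -ovi; stems whose last vowel is 'e' or 'u' insert -ez- after the first vowel; stems whose last vowel is 'i' delete the last vowel and add -ul.
So petodal → peastodal.

peastodal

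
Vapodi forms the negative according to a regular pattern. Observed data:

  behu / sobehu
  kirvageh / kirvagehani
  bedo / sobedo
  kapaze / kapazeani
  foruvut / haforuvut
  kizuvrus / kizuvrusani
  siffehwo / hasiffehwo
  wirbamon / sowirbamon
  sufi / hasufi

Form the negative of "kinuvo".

"kinuvo" begins with k-. The stems beginning with k- (kapaze → kapazeani, kirvageh → kirvagehani, kizuvrus → kizuvrusani) add -ani.
So kinuvo → kinuvoani.

kinuvoani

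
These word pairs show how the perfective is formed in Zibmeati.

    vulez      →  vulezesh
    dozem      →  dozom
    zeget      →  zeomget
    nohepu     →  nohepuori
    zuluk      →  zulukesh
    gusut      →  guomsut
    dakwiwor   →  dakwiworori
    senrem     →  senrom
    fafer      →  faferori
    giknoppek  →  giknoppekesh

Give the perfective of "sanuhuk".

sanuhukesh

senrem and fafer both have last vowel 'e' yet inflect differently (senrom, faferori), so the last vowel is not what conditions the rule; the final letter is.
"sanuhuk" ends in -k. The stems ending in -k (giknoppek → giknoppekesh, zuluk → zulukesh) add -esh.
So sanuhuk → sanuhukesh.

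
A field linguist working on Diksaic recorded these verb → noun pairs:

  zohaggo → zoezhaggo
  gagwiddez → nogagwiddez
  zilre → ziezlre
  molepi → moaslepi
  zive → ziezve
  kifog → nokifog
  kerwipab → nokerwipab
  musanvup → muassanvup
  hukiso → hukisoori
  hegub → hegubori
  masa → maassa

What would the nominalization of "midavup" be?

zohaggo and hukiso both end in -o yet inflect differently (zoezhaggo, hukisoori), so the final letter is not what conditions the rule; the first letter is.
"midavup" begins with m-. The stems beginning with m- (masa → maassa, molepi → moaslepi, musanvup → muassanvup) insert -as- after the first vowel.
The other patterns: stems beginning with z- insert -ez- after the first vowel; stems beginning with h- add -ori; stems beginning with g- or k- add the prefix no-.
So midavup → miasdavup.

miasdavup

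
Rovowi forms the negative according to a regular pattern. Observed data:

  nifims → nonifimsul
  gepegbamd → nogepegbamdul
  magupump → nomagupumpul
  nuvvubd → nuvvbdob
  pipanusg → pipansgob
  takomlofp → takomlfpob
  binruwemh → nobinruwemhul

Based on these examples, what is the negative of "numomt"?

magupump and takomlofp both end in -p yet inflect differently (nomagupumpul, takomlfpob), so the final letter is not what conditions the rule; the second-to-last letter is.
"numomt" has second-to-last letter 'm'. The stems whose second-to-last letter is 'm' (nifims → nonifimsul, gepegbamd → nogepegbamdul, binruwemh → nobinruwemhul) add no- … -ul around the stem.
So numomt → nonumomtul.

nonumomtul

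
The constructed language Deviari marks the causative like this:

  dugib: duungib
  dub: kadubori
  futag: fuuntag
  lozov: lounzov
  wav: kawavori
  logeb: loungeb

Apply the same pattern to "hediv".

heundiv

"hediv" has 2 vowels. The stems with 2 vowels (dugib → duungib, lozov → lounzov, futag → fuuntag) insert -un- after the first vowel.
The other pattern: stems with 1 vowel add ka- … -ori around the stem.
So hediv → heundiv.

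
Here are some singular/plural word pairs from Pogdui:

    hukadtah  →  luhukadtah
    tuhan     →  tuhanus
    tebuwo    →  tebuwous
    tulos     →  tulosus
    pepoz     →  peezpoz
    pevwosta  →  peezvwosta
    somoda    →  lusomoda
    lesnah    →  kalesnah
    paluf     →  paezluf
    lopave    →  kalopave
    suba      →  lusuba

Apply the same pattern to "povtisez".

poezvtisez

pevwosta and suba both end in -a yet inflect differently (peezvwosta, lusuba), so the final letter is not what conditions the rule; the first letter is.
"povtisez" begins with p-. The stems beginning with p- (pepoz → peezpoz, paluf → paezluf, pevwosta → peezvwosta) insert -ez- after the first vowel.
The other patterns: stems beginning with l- add the prefix ka-; stems beginning with t- add -us; stems beginning with h- or s- add the prefix lu-.
So povtisez → poezvtisez.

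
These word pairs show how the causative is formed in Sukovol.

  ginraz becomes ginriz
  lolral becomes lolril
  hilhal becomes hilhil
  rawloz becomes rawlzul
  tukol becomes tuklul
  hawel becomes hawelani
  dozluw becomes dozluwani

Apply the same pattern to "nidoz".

ginraz and rawloz both end in -z yet inflect differently (ginriz, rawlzul), so the final letter is not what conditions the rule; the last vowel is.
"nidoz" has last vowel 'o'. The stems whose last vowel is 'o' (rawloz → rawlzul, tukol → tuklul) delete the last vowel and add -ul.
So nidoz → nidzul.

nidzul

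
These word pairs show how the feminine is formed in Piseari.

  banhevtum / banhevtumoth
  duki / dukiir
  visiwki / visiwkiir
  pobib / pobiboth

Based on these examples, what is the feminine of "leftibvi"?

"leftibvi" ends in a vowel. The stems ending in a vowel (visiwki → visiwkiir, duki → dukiir) add -ir.
The other pattern: stems ending in a consonant add -oth.
So leftibvi → leftibviir.

leftibviir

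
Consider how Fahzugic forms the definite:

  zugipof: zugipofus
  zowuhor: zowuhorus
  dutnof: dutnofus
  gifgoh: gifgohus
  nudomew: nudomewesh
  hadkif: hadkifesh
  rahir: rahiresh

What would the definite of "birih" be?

birihesh

zugipof and hadkif both end in -f yet inflect differently (zugipofus, hadkifesh), so the final letter is not what conditions the rule; the last vowel is.
"birih" has last vowel 'i'. The stems whose last vowel is 'i' (hadkif → hadkifesh, rahir → rahiresh) add -esh.
So birih → birihesh.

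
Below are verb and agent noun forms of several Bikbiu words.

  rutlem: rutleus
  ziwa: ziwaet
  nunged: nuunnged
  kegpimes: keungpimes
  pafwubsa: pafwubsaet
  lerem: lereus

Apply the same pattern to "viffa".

lerem and kegpimes both have last vowel 'e' yet inflect differently (lereus, keungpimes), so the last vowel is not what conditions the rule; the final letter is.
"viffa" ends in -a. The stems ending in -a (ziwa → ziwaet, pafwubsa → pafwubsaet) add -et.
The other patterns: stems ending in -m drop the final letter and add -us; stems ending in -d or -s insert -un- after the first vowel.
So viffa → viffaet.

viffaet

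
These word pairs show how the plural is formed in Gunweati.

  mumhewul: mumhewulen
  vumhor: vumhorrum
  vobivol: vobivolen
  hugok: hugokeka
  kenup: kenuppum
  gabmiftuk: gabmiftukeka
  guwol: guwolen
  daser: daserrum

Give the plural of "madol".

madolen

"madol" ends in -l. The stems ending in -l (guwol → guwolen, vobivol → vobivolen, mumhewul → mumhewulen) add -en.
The other patterns: stems ending in -p or -r double the final consonant and add -um; stems ending in -k add -eka.
So madol → madolen.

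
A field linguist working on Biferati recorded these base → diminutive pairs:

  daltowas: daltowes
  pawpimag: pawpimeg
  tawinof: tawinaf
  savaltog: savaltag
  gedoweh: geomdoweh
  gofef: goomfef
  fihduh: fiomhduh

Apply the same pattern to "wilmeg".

wiomlmeg

pawpimag and savaltog both end in -g yet inflect differently (pawpimeg, savaltag), so the final letter is not what conditions the rule; the last vowel is.
"wilmeg" has last vowel 'e'. The stems whose last vowel is 'e' (gedoweh → geomdoweh, gofef → goomfef) insert -om- after the first vowel.
So wilmeg → wiomlmeg.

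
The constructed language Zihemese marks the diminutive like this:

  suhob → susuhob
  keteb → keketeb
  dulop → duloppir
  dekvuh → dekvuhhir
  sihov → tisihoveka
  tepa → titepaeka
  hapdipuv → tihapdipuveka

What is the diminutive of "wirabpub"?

suhob and dulop both have last vowel 'o' yet inflect differently (susuhob, duloppir), so the last vowel is not what conditions the rule; the final letter is.
"wirabpub" ends in -b. The stems ending in -b (suhob → susuhob, keteb → keketeb) repeat the first consonant+vowel as a prefix.
The other patterns: stems ending in -h or -p double the final consonant and add -ir; stems ending in -a or -v add ti- … -eka around the stem.
So wirabpub → wiwirabpub.

wiwirabpub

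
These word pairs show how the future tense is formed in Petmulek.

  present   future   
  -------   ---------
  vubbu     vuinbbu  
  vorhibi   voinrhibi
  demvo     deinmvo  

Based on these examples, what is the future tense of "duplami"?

Every pair shown (vubbu → vuinbbu, vorhibi → voinrhibi, demvo → deinmvo) follows the same rule: insert -in- after the first vowel.
So duplami → duinplami.

duinplami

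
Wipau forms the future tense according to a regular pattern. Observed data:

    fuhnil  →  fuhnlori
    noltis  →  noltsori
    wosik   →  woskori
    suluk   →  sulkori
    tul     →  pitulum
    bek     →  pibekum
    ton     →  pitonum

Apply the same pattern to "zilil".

zillori

fuhnil and tul both end in -l yet inflect differently (fuhnlori, pitulum), so the final letter is not what conditions the rule; the number of vowels is.
"zilil" has 2 vowels. The stems with 2 vowels (fuhnil → fuhnlori, noltis → noltsori, wosik → woskori) delete the last vowel and add -ori.
The other pattern: stems with 1 vowel add pi- … -um around the stem.
So zilil → zillori.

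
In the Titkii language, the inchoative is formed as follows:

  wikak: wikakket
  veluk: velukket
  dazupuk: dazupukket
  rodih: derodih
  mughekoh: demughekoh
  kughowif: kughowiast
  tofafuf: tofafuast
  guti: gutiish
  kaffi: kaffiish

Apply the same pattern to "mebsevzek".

rodih and kughowif both have last vowel 'i' yet inflect differently (derodih, kughowiast), so the last vowel is not what conditions the rule; the final letter is.
"mebsevzek" ends in -k. The stems ending in -k (wikak → wikakket, veluk → velukket, dazupuk → dazupukket) double the final consonant and add -et.
So mebsevzek → mebsevzekket.

mebsevzekket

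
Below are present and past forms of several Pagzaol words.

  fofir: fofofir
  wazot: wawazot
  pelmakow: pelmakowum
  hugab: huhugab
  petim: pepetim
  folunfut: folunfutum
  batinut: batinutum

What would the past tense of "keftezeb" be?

batinut and wazot both end in -t yet inflect differently (batinutum, wawazot), so the final letter is not what conditions the rule; the number of vowels is.
"keftezeb" has 3 vowels. The stems with 3 vowels (pelmakow → pelmakowum, batinut → batinutum, folunfut → folunfutum) add -um.
The other pattern: stems with 2 vowels repeat the first consonant+vowel as a prefix.
So keftezeb → keftezebum.

keftezebum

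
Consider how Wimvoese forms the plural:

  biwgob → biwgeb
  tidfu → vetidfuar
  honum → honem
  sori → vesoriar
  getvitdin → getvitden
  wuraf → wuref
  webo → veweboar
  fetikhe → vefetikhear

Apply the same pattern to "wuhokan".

"wuhokan" ends in a consonant. The stems ending in a consonant (wuraf → wuref, honum → honem, getvitdin → getvitden) change the last vowel to 'e'.
So wuhokan → wuhoken.

wuhoken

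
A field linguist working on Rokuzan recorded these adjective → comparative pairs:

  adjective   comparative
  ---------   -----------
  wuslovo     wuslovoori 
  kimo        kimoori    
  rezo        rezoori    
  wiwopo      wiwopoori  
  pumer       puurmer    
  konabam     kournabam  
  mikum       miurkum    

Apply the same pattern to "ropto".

kimo and konabam both begin with k- yet inflect differently (kimoori, kournabam), so the first letter is not what conditions the rule; the final letter is.
"ropto" ends in -o. The stems ending in -o (wuslovo → wuslovoori, kimo → kimoori, rezo → rezoori) add -ori.
So ropto → roptoori.

roptoori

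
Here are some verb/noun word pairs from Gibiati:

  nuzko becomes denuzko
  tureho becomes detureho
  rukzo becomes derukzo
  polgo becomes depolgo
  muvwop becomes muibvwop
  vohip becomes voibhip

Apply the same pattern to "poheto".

depoheto

nuzko and muvwop both have last vowel 'o' yet inflect differently (denuzko, muibvwop), so the last vowel is not what conditions the rule; whether the stem ends in a vowel or a consonant is.
"poheto" ends in a vowel. The stems ending in a vowel (nuzko → denuzko, tureho → detureho, rukzo → derukzo) add the prefix de-.
The other pattern: stems ending in a consonant insert -ib- after the first vowel.
So poheto → depoheto.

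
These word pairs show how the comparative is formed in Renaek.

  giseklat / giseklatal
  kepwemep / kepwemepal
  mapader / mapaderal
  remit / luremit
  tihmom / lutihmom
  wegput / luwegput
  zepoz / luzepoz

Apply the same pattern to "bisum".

giseklat and remit both end in -t yet inflect differently (giseklatal, luremit), so the final letter is not what conditions the rule; the number of vowels is.
"bisum" has 2 vowels. The stems with 2 vowels (remit → luremit, tihmom → lutihmom, wegput → luwegput) add the prefix lu-.
So bisum → lubisum.

lubisum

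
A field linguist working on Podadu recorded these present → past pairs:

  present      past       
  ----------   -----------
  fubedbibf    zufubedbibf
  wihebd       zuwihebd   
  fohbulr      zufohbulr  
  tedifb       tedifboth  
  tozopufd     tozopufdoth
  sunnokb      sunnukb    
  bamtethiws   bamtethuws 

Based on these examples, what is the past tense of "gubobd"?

zugubobd

wihebd and tozopufd both end in -d yet inflect differently (zuwihebd, tozopufdoth), so the final letter is not what conditions the rule; the second-to-last letter is.
"gubobd" has second-to-last letter 'b'. The stems whose second-to-last letter is 'b' (fubedbibf → zufubedbibf, wihebd → zuwihebd) add the prefix zu-.
The other patterns: stems whose second-to-last letter is 'f' add -oth; stems whose second-to-last letter is 'k' or 'w' change the last vowel to 'u'.
So gubobd → zugubobd.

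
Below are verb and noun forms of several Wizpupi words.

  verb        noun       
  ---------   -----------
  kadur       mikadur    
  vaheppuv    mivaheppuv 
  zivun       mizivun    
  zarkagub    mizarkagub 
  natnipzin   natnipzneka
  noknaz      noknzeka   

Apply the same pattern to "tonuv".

zivun and natnipzin both end in -n yet inflect differently (mizivun, natnipzneka), so the final letter is not what conditions the rule; the last vowel is.
"tonuv" has last vowel 'u'. The stems whose last vowel is 'u' (kadur → mikadur, vaheppuv → mivaheppuv, zivun → mizivun) add the prefix mi-.
The other pattern: stems whose last vowel is 'a' or 'i' delete the last vowel and add -eka.
So tonuv → mitonuv.

mitonuv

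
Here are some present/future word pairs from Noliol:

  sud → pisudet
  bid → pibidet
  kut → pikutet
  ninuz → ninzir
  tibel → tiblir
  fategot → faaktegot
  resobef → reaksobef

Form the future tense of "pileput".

piakleput

"pileput" has 3 vowels. The stems with 3 vowels (fategot → faaktegot, resobef → reaksobef) insert -ak- after the first vowel.
So pileput → piakleput.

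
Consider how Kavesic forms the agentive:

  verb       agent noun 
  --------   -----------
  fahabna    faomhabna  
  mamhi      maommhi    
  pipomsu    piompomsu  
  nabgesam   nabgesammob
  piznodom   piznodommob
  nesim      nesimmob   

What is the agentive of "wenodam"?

"wenodam" ends in a consonant. The stems ending in a consonant (nabgesam → nabgesammob, piznodom → piznodommob, nesim → nesimmob) double the final consonant and add -ob.
The other pattern: stems ending in a vowel insert -om- after the first vowel.
So wenodam → wenodammob.

wenodammob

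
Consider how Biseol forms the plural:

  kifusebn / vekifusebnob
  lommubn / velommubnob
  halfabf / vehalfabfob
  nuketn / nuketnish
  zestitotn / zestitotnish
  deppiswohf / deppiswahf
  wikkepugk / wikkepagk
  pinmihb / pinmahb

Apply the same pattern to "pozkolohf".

kifusebn and nuketn both end in -n yet inflect differently (vekifusebnob, nuketnish), so the final letter is not what conditions the rule; the second-to-last letter is.
"pozkolohf" has second-to-last letter 'h'. The stems whose second-to-last letter is 'h' (deppiswohf → deppiswahf, pinmihb → pinmahb) change the last vowel to 'a'.
So pozkolohf → pozkolahf.

pozkolahf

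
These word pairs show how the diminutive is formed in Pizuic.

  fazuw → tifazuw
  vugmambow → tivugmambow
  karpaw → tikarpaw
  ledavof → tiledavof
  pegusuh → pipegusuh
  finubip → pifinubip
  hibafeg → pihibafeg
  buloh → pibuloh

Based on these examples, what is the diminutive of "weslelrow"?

tiweslelrow

fazuw and pegusuh both have last vowel 'u' yet inflect differently (tifazuw, pipegusuh), so the last vowel is not what conditions the rule; the final letter is.
"weslelrow" ends in -w. The stems ending in -w (fazuw → tifazuw, vugmambow → tivugmambow, karpaw → tikarpaw) add the prefix ti-.
So weslelrow → tiweslelrow.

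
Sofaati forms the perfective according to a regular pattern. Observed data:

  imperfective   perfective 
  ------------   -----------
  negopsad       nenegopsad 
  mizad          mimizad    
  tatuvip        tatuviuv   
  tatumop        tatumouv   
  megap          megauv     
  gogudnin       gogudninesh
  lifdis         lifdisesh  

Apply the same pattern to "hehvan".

"hehvan" ends in -n. The one such stem in the data (gogudnin → gogudninesh) adds -esh, so the same rule applies.
The other patterns: stems ending in -d repeat the first consonant+vowel as a prefix; stems ending in -p drop the final letter and add -uv.
So hehvan → hehvanesh.

hehvanesh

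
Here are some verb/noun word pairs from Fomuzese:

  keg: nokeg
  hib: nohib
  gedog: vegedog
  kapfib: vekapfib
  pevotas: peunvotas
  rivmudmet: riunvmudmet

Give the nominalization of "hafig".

vehafig

keg and gedog both end in -g yet inflect differently (nokeg, vegedog), so the final letter is not what conditions the rule; the number of vowels is.
"hafig" has 2 vowels. The stems with 2 vowels (gedog → vegedog, kapfib → vekapfib) add the prefix ve-.
So hafig → vehafig.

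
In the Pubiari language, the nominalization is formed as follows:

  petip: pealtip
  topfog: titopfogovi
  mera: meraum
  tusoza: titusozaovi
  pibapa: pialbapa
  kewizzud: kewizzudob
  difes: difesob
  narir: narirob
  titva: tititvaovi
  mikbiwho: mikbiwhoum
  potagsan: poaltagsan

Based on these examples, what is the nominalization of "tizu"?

tusoza and pibapa both end in -a yet inflect differently (titusozaovi, pialbapa), so the final letter is not what conditions the rule; the first letter is.
"tizu" begins with t-. The stems beginning with t- (topfog → titopfogovi, tusoza → titusozaovi, titva → tititvaovi) add ti- … -ovi around the stem.
So tizu → titizuovi.

titizuovi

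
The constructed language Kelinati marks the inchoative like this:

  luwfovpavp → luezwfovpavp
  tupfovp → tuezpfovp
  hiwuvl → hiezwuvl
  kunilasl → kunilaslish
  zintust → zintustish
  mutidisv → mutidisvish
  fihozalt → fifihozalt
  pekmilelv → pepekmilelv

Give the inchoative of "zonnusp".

zonnuspish

hiwuvl and kunilasl both end in -l yet inflect differently (hiezwuvl, kunilaslish), so the final letter is not what conditions the rule; the second-to-last letter is.
"zonnusp" has second-to-last letter 's'. The stems whose second-to-last letter is 's' (kunilasl → kunilaslish, zintust → zintustish, mutidisv → mutidisvish) add -ish.
So zonnusp → zonnuspish.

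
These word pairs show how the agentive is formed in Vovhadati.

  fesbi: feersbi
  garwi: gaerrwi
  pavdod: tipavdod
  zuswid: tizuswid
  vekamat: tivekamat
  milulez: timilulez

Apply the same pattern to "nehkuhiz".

tinehkuhiz

fesbi and zuswid both have last vowel 'i' yet inflect differently (feersbi, tizuswid), so the last vowel is not what conditions the rule; whether the stem ends in a vowel or a consonant is.
"nehkuhiz" ends in a consonant. The stems ending in a consonant (pavdod → tipavdod, zuswid → tizuswid, vekamat → tivekamat) add the prefix ti-.
The other pattern: stems ending in a vowel insert -er- after the first vowel.
So nehkuhiz → tinehkuhiz.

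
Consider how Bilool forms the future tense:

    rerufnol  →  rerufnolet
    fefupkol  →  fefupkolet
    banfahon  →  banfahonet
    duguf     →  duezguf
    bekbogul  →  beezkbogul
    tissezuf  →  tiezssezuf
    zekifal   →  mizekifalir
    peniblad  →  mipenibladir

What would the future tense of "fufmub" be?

fuezfmub

rerufnol and bekbogul both end in -l yet inflect differently (rerufnolet, beezkbogul), so the final letter is not what conditions the rule; the last vowel is.
"fufmub" has last vowel 'u'. The stems whose last vowel is 'u' (duguf → duezguf, bekbogul → beezkbogul, tissezuf → tiezssezuf) insert -ez- after the first vowel.
So fufmub → fuezfmub.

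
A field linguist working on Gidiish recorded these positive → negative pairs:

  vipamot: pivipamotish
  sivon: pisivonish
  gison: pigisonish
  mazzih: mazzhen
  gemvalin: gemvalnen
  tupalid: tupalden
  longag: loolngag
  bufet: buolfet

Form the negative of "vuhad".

vuolhad

sivon and gemvalin both end in -n yet inflect differently (pisivonish, gemvalnen), so the final letter is not what conditions the rule; the last vowel is.
"vuhad" has last vowel 'a'. The one such stem in the data (longag → loolngag) inserts -ol- after the first vowel (as does bufet), so the same rule applies.
The other patterns: stems whose last vowel is 'o' add pi- … -ish around the stem; stems whose last vowel is 'i' delete the last vowel and add -en.
So vuhad → vuolhad.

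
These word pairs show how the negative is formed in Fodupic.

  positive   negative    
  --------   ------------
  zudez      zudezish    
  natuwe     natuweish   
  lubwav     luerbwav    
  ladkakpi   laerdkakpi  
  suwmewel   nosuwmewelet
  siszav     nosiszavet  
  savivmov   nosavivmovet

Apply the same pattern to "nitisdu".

nitisduish

lubwav and siszav both end in -v yet inflect differently (luerbwav, nosiszavet), so the final letter is not what conditions the rule; the first letter is.
"nitisdu" begins with n-. The one such stem in the data (natuwe → natuweish) adds -ish, so the same rule applies.
So nitisdu → nitisduish.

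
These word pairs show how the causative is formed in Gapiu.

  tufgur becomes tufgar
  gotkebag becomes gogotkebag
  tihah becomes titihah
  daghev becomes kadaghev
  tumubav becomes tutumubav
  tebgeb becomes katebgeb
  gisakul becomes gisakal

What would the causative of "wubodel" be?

daghev and tumubav both end in -v yet inflect differently (kadaghev, tutumubav), so the final letter is not what conditions the rule; the last vowel is.
"wubodel" has last vowel 'e'. The stems whose last vowel is 'e' (tebgeb → katebgeb, daghev → kadaghev) add the prefix ka-.
The other patterns: stems whose last vowel is 'a' repeat the first consonant+vowel as a prefix; stems whose last vowel is 'u' change the last vowel to 'a'.
So wubodel → kawubodel.

kawubodel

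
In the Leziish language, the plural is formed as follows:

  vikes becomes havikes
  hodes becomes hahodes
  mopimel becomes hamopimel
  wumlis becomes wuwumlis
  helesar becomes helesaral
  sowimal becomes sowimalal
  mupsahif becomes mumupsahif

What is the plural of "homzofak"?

"homzofak" has last vowel 'a'. The stems whose last vowel is 'a' (sowimal → sowimalal, helesar → helesaral) add -al.
The other patterns: stems whose last vowel is 'e' add the prefix ha-; stems whose last vowel is 'i' repeat the first consonant+vowel as a prefix.
So homzofak → homzofakal.

homzofakal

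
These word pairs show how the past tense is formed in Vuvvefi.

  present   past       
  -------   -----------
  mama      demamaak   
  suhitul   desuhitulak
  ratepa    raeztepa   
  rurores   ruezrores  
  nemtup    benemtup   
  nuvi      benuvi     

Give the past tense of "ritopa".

rieztopa

"ritopa" begins with r-. The stems beginning with r- (ratepa → raeztepa, rurores → ruezrores) insert -ez- after the first vowel.
The other patterns: stems beginning with m- or s- add de- … -ak around the stem; stems beginning with n- add the prefix be-.
So ritopa → rieztopa.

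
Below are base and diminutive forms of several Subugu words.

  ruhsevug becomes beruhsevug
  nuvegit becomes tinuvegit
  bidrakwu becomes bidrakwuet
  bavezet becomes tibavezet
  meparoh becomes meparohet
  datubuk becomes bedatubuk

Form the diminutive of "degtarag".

"degtarag" ends in -g. The one such stem in the data (ruhsevug → beruhsevug) adds the prefix be-, so the same rule applies.
The other patterns: stems ending in -t add the prefix ti-; stems ending in -h or -u add -et.
So degtarag → bedegtarag.

bedegtarag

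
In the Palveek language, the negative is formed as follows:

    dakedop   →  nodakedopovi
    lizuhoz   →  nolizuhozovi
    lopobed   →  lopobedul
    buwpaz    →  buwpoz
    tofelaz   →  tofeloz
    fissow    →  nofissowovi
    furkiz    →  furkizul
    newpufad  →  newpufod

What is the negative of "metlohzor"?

tofelaz and lizuhoz both end in -z yet inflect differently (tofeloz, nolizuhozovi), so the final letter is not what conditions the rule; the last vowel is.
"metlohzor" has last vowel 'o'. The stems whose last vowel is 'o' (lizuhoz → nolizuhozovi, dakedop → nodakedopovi, fissow → nofissowovi) add no- … -ovi around the stem.
So metlohzor → nometlohzorovi.

nometlohzorovi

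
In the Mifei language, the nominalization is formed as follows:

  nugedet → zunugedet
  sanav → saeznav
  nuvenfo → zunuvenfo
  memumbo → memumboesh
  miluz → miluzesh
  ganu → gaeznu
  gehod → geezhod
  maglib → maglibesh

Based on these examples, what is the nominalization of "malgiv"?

malgivesh

"malgiv" begins with m-. The stems beginning with m- (miluz → miluzesh, maglib → maglibesh, memumbo → memumboesh) add -esh.
The other patterns: stems beginning with n- add the prefix zu-; stems beginning with g- or s- insert -ez- after the first vowel.
So malgiv → malgivesh.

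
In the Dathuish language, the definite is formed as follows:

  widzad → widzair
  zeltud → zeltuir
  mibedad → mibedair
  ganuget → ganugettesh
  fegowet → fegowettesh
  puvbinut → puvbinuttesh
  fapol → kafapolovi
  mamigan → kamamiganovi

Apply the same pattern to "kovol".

kakovolovi

zeltud and puvbinut both have last vowel 'u' yet inflect differently (zeltuir, puvbinuttesh), so the last vowel is not what conditions the rule; the final letter is.
"kovol" ends in -l. The one such stem in the data (fapol → kafapolovi) adds ka- … -ovi around the stem, so the same rule applies.
The other patterns: stems ending in -d drop the final letter and add -ir; stems ending in -t double the final consonant and add -esh.
So kovol → kakovolovi.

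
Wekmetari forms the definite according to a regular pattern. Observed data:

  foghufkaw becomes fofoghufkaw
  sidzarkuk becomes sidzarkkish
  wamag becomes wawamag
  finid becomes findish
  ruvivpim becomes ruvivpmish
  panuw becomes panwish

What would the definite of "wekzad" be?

wewekzad

foghufkaw and panuw both end in -w yet inflect differently (fofoghufkaw, panwish), so the final letter is not what conditions the rule; the last vowel is.
"wekzad" has last vowel 'a'. The stems whose last vowel is 'a' (wamag → wawamag, foghufkaw → fofoghufkaw) repeat the first consonant+vowel as a prefix.
The other pattern: stems whose last vowel is 'i' or 'u' delete the last vowel and add -ish.
So wekzad → wewekzad.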